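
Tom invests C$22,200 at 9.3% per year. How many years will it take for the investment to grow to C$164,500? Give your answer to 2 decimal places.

(1+i)^n = 164500/22200 = 7.40991, so n = ln 7.40991 / ln 1.093 = 22.5222 years

22.52 years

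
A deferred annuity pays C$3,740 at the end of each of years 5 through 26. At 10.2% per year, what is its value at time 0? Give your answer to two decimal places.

PV at t=4 (ordinary 22-year annuity): 3740 × a(22|0.102) = 3740 × 8.646731 = 32,338.7753
Discount back 4 years: 32,338.7753 × (1+0.102)^(−4) = 32,338.7753 × 0.678069 = 21,927.9075

C$21,927.91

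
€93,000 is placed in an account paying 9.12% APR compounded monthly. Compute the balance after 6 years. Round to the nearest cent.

€160,409.61

Periodic rate i = 0.0912/12 = 0.0076; n = 6 × 12 = 72 periods.
FV = 93,000 × (1 + 0.0076)^72 = 160,409.6104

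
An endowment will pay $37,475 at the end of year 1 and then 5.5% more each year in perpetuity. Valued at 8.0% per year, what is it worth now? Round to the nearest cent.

$1,499,000.00

PV = D₁/(r − g) = 37475/(0.08 − 0.055) = 1,499,000.0000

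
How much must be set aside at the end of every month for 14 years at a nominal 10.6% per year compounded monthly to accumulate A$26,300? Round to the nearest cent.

i = 0.106/12 = 0.00883333 per month; n = 14·12 = 168.
PMT = 26300 / ( [(1+0.00883333)^168 − 1] / 0.00883333 ) = 26300 / 382.857393 = 68.6940

A$68.69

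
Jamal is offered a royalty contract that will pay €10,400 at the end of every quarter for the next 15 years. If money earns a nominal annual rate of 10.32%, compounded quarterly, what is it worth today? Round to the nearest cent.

€315,672.49

i = 0.1032/4 = 0.0258 per quarter; n = 15·4 = 60.
PV = 10400 × [1 − (1+0.0258)^(−60)] / 0.0258 = 10400 × 30.353124 = 315,672.4922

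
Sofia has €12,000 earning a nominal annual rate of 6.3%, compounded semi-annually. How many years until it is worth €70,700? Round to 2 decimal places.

Periodic rate i = 0.063/2 = 0.0315.
n = ln(70700/12000) / ln(1+0.0315) = ln(5.89167) / 0.031014 = 57.1850 half-years
= 57.1850/2 years

28.59 years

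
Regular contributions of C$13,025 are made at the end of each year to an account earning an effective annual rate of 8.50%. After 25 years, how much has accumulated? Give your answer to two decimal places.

FV = PMT · [(1+i)^n − 1] / i = 13025 · 78.667792 = 1,024,647.9963

C$1,024,648.00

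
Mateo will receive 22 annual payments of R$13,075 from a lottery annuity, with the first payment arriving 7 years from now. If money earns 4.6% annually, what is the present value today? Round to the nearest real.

R$136,331

Value one period before first payment (t=6): 13075 × [1 − (1+0.046)^(−22)] / 0.046 = 13075 × 13.656642 = 178,560.5901
PV₀ = 178,560.5901 / (1+0.046)^6 = 178,560.5901 / 1.309755 = 136,331.2778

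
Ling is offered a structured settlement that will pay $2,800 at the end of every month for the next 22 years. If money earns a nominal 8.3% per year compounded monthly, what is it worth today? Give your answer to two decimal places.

With 12 periods per year: i = 0.00691667, n = 264.
PV = 2800 × [1 − (1+0.00691667)^(−264)] / 0.00691667 = 2800 × 121.146204 = 339,209.3714

$339,209.37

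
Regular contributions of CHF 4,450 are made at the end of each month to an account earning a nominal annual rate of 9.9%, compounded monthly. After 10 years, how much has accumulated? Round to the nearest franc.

CHF 906,358

Periodic rate i = 0.099/12 = 0.00825; n = 10 × 12 = 120 periods.
Accumulation factor s(120|0.00825) = 203.675925; FV = 4450 × 203.675925 = 906,357.8683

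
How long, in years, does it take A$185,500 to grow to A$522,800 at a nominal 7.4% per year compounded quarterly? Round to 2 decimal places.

Periodic rate i = 0.074/4 = 0.0185.
(1+i)^n = 522800/185500 = 2.81833, so n = ln 2.81833 / ln 1.0185 = 56.5243 quarters
= 56.5243/4 years

14.13 years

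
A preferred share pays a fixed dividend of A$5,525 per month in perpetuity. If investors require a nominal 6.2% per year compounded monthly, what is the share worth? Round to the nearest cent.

Periodic rate i = 0.062/12 = 0.00516667.
PV = PMT / i = 5525 / 0.00516667 = 1,069,354.8387

A$1,069,354.84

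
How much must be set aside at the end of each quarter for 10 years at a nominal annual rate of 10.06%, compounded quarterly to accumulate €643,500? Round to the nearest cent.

€9,515.39

Periodic rate i = 0.1006/4 = 0.02515; n = 10 × 4 = 40 periods.
PMT = 643500 / ( [(1+0.02515)^40 − 1] / 0.02515 ) = 643500 / 67.627285 = 9,515.3901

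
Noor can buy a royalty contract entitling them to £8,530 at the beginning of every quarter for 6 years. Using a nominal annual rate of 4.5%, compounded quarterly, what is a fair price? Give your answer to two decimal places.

£180,546.29

With 4 periods per year: i = 0.01125, n = 24.
Annuity factor a(24|0.01125) × (1+i) = 21.166036; PV = 8530 × 21.166036 = 180,546.2854
(Beginning-of-period payments → annuity-due factor ×(1+i).)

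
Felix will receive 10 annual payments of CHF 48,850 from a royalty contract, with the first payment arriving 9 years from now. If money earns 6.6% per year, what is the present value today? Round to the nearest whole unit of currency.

Value one period before first payment (t=8): 48850 × [1 − (1+0.066)^(−10)] / 0.066 = 48850 × 7.155308 = 349,536.8129
Discount back 8 years: 349,536.8129 × (1+0.066)^(−8) = 349,536.8129 × 0.599711 = 209,621.2394

CHF 209,621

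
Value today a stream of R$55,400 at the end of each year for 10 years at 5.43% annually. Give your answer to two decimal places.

R$418,990.13

PV = PMT · [1 − (1+i)^(−n)] / i = 55400 · 7.562999 = 418,990.1328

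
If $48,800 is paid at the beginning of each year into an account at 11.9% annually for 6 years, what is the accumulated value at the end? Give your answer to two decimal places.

$442,030.24

Accumulation factor s(6|0.119) × (1+i) = 9.057997; FV = 48800 × 9.057997 = 442,030.2371
(annuity-due: payments at period start, so ×(1+i).)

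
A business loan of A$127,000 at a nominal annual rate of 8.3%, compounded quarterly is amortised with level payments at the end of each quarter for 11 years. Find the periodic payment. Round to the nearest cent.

A$4,429.63

Periodic rate i = 0.083/4 = 0.02075; n = 11 × 4 = 44 periods.
Annuity-PV factor = 28.670569; PMT = 127000 / 28.670569 = 4,429.6295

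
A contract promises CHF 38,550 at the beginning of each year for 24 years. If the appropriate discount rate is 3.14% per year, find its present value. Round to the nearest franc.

Annuity factor a(24|0.0314) × (1+i) = 17.206785; PV = 38550 × 17.206785 = 663,321.5669
(Beginning-of-period payments → annuity-due factor ×(1+i).)

CHF 663,322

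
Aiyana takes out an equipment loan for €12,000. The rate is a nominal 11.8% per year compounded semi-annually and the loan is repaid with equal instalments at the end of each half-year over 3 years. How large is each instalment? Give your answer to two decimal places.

With 2 periods per year: i = 0.059, n = 6.
Annuity-PV factor = 4.932812; PMT = 12000 / 4.932812 = 2,432.6895

€2,432.69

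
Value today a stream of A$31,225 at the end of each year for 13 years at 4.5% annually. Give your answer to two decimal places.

A$302,347.07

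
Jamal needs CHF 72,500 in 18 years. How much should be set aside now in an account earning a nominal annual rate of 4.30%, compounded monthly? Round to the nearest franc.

CHF 33,481

With 12 periods per year: i = 0.00358333, n = 216.
Discount factor = (1+0.00358333)^(−216) = 0.461803; PV = 72,500 × 0.461803 = 33,480.7286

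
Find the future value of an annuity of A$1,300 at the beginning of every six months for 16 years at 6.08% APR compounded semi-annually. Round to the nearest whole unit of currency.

i = 0.0608/2 = 0.0304 per half-year; n = 16·2 = 32.
FV = 1300 × [(1+0.0304)^32 − 1] / 0.0304 × (1+i) = 1300 × 54.478236 = 70,821.7074
(annuity-due: payments at period start, so ×(1+i).)

A$70,822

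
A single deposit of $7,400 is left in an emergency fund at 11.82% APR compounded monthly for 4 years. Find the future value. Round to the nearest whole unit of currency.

Periodic rate i = 0.1182/12 = 0.00985; n = 4 × 12 = 48 periods.
7,400 × (1+0.00985)^48 = 7,400 × 1.600773 = 11,845.7202

$11,846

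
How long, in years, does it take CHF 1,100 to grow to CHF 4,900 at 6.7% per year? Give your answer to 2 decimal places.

23.04 years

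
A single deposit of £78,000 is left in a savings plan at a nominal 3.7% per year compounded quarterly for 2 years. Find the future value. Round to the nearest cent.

With 4 periods per year: i = 0.00925, n = 8.
FV = PV·(1+i)^n = 78,000 × 1.076441 = 83,962.3658

£83,962.37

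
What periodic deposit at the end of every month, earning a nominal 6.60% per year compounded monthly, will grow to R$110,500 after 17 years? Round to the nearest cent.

i = 0.066/12 = 0.0055 per month; n = 17·12 = 204.
FV-annuity factor = 374.829746; PMT = 110500 / 374.829746 = 294.8005

R$294.80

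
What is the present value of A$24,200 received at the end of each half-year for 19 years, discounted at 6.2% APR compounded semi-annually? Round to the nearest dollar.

A$535,951

With 2 periods per year: i = 0.031, n = 38.
PV = 24200 × [1 − (1+0.031)^(−38)] / 0.031 = 24200 × 22.146717 = 535,950.5579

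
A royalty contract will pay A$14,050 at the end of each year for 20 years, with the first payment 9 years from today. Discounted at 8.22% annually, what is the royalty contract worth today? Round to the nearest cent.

A$72,138.88

Value one period before first payment (t=8): 14050 × [1 − (1+0.0822)^(−20)] / 0.0822 = 14050 × 9.659470 = 135,715.5560
Discount back 8 years: 135,715.5560 × (1+0.0822)^(−8) = 135,715.5560 × 0.531545 = 72,138.8797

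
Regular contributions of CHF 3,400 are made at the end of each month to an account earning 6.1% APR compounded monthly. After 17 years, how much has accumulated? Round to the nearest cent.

CHF 1,212,858.42

Periodic rate i = 0.061/12 = 0.00508333; n = 17 × 12 = 204 periods.
FV = PMT · [(1+i)^n − 1] / i = 3400 · 356.723066 = 1,212,858.4239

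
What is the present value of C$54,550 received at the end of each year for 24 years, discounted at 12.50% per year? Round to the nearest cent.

C$410,564.06

PV = PMT · [1 − (1+i)^(−n)] / i = 54550 · 7.526381 = 410,564.0638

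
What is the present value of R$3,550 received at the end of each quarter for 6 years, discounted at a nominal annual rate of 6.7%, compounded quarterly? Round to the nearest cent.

Periodic rate i = 0.067/4 = 0.01675; n = 6 × 4 = 24 periods.
PV = 3550 × [1 − (1+0.01675)^(−24)] / 0.01675 = 3550 × 19.629140 = 69,683.4459

R$69,683.45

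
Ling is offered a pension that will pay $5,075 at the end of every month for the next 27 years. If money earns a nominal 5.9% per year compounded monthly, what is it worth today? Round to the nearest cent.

With 12 periods per year: i = 0.00491667, n = 324.
PV = 5075 × [1 − (1+0.00491667)^(−324)] / 0.00491667 = 5075 × 161.875951 = 821,520.4506

$821,520.45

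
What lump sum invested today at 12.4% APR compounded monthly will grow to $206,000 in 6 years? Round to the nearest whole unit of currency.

$98,268

With 12 periods per year: i = 0.0103333, n = 72.
PV = FV·(1+i)^(−n) = 206,000 × 0.477027 = 98,267.5530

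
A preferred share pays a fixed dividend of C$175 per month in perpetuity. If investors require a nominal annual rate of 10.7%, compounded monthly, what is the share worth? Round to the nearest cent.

C$19,626.17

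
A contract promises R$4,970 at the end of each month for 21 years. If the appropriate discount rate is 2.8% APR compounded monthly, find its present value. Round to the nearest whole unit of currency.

R$946,108

With 12 periods per year: i = 0.00233333, n = 252.
PV = PMT · [1 − (1+i)^(−n)] / i = 4970 · 190.363878 = 946,108.4755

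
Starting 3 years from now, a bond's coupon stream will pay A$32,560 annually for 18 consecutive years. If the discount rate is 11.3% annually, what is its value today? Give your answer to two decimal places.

Value one period before first payment (t=2): 32560 × [1 − (1+0.113)^(−18)] / 0.113 = 32560 × 7.561282 = 246,195.3570
PV₀ = 246,195.3570 / (1+0.113)^2 = 246,195.3570 / 1.238769 = 198,741.9422

A$198,741.94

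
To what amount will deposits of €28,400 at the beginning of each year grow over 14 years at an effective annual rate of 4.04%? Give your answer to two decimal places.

€541,963.09

FV = 28400 × [(1+0.0404)^14 − 1] / 0.0404 × (1+i) = 28400 × 19.083208 = 541,963.0938
Payments are at the start of each period, so multiply by (1+i).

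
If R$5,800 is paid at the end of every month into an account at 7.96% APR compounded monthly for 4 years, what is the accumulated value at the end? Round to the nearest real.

Periodic rate i = 0.0796/12 = 0.00663333; n = 4 × 12 = 48 periods.
FV = PMT · [(1+i)^n − 1] / i = 5800 · 56.303715 = 326,561.5490

R$326,562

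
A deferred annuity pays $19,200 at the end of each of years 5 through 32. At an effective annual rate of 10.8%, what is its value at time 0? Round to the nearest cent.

$111,278.20

PV at t=4 (ordinary 28-year annuity): 19200 × a(28|0.108) = 19200 × 8.735100 = 167,713.9271
PV₀ = 167,713.9271 / (1+0.108)^4 = 167,713.9271 / 1.507159 = 111,278.1987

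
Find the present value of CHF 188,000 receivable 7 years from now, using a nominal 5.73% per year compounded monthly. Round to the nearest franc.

Periodic rate i = 0.0573/12 = 0.004775; n = 7 × 12 = 84 periods.
Discount factor = (1+0.004775)^(−84) = 0.670223; PV = 188,000 × 0.670223 = 126,001.8452

CHF 126,002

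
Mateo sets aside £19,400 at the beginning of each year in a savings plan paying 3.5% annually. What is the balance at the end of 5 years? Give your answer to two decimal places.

£107,672.95

FV = 19400 × [(1+0.035)^5 − 1] / 0.035 × (1+i) = 19400 × 5.550152 = 107,672.9523
(annuity-due: payments at period start, so ×(1+i).)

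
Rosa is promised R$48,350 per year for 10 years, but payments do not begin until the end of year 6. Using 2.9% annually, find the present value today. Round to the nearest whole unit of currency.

R$359,334

Value one period before first payment (t=5): 48350 × [1 − (1+0.029)^(−10)] / 0.029 = 48350 × 8.573902 = 414,548.1420
Discount back 5 years: 414,548.1420 × (1+0.029)^(−5) = 414,548.1420 × 0.866808 = 359,333.8240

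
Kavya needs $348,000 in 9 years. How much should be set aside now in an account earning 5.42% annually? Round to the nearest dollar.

PV = 348,000 / (1 + 0.0542)^9 = 348,000 / 1.608078 = 216,407.4148

$216,407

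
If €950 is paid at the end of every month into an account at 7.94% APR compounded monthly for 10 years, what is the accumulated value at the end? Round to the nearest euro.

€173,218

i = 0.0794/12 = 0.00661667 per month; n = 10·12 = 120.
FV = PMT · [(1+i)^n − 1] / i = 950 · 182.334954 = 173,218.2063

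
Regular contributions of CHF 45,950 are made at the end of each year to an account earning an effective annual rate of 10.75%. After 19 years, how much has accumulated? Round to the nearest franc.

CHF 2,547,017

Accumulation factor s(19|0.1075) = 55.430192; FV = 45950 × 55.430192 = 2,547,017.3279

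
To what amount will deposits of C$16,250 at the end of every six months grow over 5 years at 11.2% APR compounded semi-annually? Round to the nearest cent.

C$210,206.70

i = 0.112/2 = 0.056 per half-year; n = 5·2 = 10.
FV = PMT · [(1+i)^n − 1] / i = 16250 · 12.935797 = 210,206.7027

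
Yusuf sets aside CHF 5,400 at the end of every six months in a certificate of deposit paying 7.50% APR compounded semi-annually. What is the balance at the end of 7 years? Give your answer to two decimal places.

Periodic rate i = 0.075/2 = 0.0375; n = 7 × 2 = 14 periods.
FV = PMT · [(1+i)^n − 1] / i = 5400 · 17.981354 = 97,099.3100

CHF 97,099.31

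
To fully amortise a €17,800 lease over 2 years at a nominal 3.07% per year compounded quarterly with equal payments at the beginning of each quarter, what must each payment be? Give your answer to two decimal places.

With 4 periods per year: i = 0.007675, n = 8.
Annuity-PV factor × (1+i) = 7.789955; PMT = 17800 / 7.789955 = 2,284.9940

€2,284.99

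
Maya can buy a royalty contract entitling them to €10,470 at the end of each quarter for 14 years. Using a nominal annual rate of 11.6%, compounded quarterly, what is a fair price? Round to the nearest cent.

€288,208.27

i = 0.116/4 = 0.029 per quarter; n = 14·4 = 56.
Annuity factor a(56|0.029) = 27.527056; PV = 10470 × 27.527056 = 288,208.2748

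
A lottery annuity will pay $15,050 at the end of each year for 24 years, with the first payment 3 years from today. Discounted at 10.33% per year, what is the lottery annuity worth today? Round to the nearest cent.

PV at t=2 (ordinary 24-year annuity): 15050 × a(24|0.1033) = 15050 × 8.765897 = 131,926.7427
Discount back 2 years: 131,926.7427 × (1+0.1033)^(−2) = 131,926.7427 × 0.821510 = 108,379.1158

$108,379.12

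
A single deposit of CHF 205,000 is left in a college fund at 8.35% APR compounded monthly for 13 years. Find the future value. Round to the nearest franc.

With 12 periods per year: i = 0.00695833, n = 156.
FV = 205,000 × (1 + 0.00695833)^156 = 604,711.0691

CHF 604,711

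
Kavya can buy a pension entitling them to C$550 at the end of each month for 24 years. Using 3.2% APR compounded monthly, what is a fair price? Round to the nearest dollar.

C$110,465

Periodic rate i = 0.032/12 = 0.00266667; n = 24 × 12 = 288 periods.
Annuity factor a(288|0.00266667) = 200.844564; PV = 550 × 200.844564 = 110,464.5104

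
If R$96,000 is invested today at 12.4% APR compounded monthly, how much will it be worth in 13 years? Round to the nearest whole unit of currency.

With 12 periods per year: i = 0.0103333, n = 156.
FV = PV·(1+i)^n = 96,000 × 4.971533 = 477,267.1796

R$477,267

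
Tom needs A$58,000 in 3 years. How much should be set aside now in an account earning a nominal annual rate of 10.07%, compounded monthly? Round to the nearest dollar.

A$42,931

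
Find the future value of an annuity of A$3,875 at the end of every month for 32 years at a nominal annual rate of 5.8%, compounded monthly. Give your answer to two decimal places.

i = 0.058/12 = 0.00483333 per month; n = 32·12 = 384.
Accumulation factor s(384|0.00483333) = 1110.941701; FV = 3875 × 1110.941701 = 4,304,899.0897

A$4,304,899.09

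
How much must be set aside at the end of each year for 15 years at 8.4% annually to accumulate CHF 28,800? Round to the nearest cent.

FV-annuity factor = 28.012427; PMT = 28800 / 28.012427 = 1,028.1151

CHF 1,028.12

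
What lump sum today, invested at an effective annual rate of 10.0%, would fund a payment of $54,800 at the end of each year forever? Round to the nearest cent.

$548,000.00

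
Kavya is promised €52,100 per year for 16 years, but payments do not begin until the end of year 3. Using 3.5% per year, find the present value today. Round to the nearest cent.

PV at t=2 (ordinary 16-year annuity): 52100 × a(16|0.035) = 52100 × 12.094117 = 630,103.4857
PV₀ = 630,103.4857 / (1+0.035)^2 = 630,103.4857 / 1.071225 = 588,208.3462

€588,208.35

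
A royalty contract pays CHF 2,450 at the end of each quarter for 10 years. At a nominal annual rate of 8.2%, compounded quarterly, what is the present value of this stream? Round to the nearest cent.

CHF 66,436.97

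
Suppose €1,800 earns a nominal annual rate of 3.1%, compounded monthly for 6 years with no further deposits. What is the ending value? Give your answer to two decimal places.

With 12 periods per year: i = 0.00258333, n = 72.
FV = PV·(1+i)^n = 1,800 × 1.204133 = 2,167.4402

€2,167.44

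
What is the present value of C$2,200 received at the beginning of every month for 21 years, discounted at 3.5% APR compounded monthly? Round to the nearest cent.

C$393,358.42

Periodic rate i = 0.035/12 = 0.00291667; n = 21 × 12 = 252 periods.
Annuity factor a(252|0.00291667) × (1+i) = 178.799282; PV = 2200 × 178.799282 = 393,358.4205
(Beginning-of-period payments → annuity-due factor ×(1+i).)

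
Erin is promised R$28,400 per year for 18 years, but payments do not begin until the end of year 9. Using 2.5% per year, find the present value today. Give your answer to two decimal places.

R$334,565.46

Value one period before first payment (t=8): 28400 × [1 − (1+0.025)^(−18)] / 0.025 = 28400 × 14.353364 = 407,635.5270
Discount back 8 years: 407,635.5270 × (1+0.025)^(−8) = 407,635.5270 × 0.820747 = 334,565.4609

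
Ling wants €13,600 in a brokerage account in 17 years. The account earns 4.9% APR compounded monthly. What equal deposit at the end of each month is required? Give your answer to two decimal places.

€42.84

i = 0.049/12 = 0.00408333 per month; n = 17·12 = 204.
FV-annuity factor = 317.463910; PMT = 13600 / 317.463910 = 42.8395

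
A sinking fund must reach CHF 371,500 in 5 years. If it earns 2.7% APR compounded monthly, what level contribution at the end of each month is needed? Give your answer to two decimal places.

Periodic rate i = 0.027/12 = 0.00225; n = 5 × 12 = 60 periods.
FV-annuity factor = 64.161436; PMT = 371500 / 64.161436 = 5,790.0824

CHF 5,790.08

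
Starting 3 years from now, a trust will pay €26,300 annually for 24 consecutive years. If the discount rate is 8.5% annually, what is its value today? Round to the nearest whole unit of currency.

€225,732

Value one period before first payment (t=2): 26300 × [1 − (1+0.085)^(−24)] / 0.085 = 26300 × 10.104097 = 265,737.7510
PV₀ = 265,737.7510 / (1+0.085)^2 = 265,737.7510 / 1.177225 = 225,732.3375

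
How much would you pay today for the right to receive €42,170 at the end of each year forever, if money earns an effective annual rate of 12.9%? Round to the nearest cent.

€326,899.22

PV = PMT / i = 42170 / 0.129 = 326,899.2248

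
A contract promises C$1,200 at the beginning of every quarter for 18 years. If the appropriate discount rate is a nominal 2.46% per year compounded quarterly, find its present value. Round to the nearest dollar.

Periodic rate i = 0.0246/4 = 0.00615; n = 18 × 4 = 72 periods.
PV = 1200 × [1 − (1+0.00615)^(−72)] / 0.00615 × (1+i) = 1200 × 58.388253 = 70,065.9031
Payments are at the start of each period, so multiply by (1+i).

C$70,066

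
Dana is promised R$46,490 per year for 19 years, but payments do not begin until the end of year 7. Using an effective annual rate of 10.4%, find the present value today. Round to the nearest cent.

PV at t=6 (ordinary 19-year annuity): 46490 × a(19|0.104) = 46490 × 8.147965 = 378,798.9013
PV₀ = 378,798.9013 / (1+0.104)^6 = 378,798.9013 / 1.810566 = 209,215.6993

R$209,215.70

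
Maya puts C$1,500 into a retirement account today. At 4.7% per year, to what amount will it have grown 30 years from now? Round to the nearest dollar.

1,500 × (1+0.047)^30 = 1,500 × 3.966436 = 5,949.6540

C$5,950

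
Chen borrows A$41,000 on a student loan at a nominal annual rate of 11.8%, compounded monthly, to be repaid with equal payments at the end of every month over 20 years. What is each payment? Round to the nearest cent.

A$445.74

With 12 periods per year: i = 0.00983333, n = 240.
PMT = 41000 / ( [1 − (1+0.00983333)^(−240)] / 0.00983333 ) = 41000 / 91.981527 = 445.7417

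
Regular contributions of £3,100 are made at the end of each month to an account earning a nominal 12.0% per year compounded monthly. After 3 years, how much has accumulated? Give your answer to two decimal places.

i = 0.12/12 = 0.01 per month; n = 3·12 = 36.
Accumulation factor s(36|0.01) = 43.076878; FV = 3100 × 43.076878 = 133,538.3229

£133,538.32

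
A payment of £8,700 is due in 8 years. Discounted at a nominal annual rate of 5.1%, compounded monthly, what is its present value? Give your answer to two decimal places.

£5,790.32

With 12 periods per year: i = 0.00425, n = 96.
Discount factor = (1+0.00425)^(−96) = 0.665554; PV = 8,700 × 0.665554 = 5,790.3201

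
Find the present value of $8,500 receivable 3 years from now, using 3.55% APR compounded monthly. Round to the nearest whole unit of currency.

i = 0.0355/12 = 0.00295833 per month; n = 3·12 = 36.
PV = FV·(1+i)^(−n) = 8,500 × 0.899116 = 7,642.4894

$7,642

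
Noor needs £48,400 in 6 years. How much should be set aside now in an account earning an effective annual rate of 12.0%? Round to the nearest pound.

£24,521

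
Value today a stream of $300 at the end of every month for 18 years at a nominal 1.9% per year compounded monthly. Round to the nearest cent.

$54,844.99

i = 0.019/12 = 0.00158333 per month; n = 18·12 = 216.
PV = PMT · [1 − (1+i)^(−n)] / i = 300 · 182.816618 = 54,844.9854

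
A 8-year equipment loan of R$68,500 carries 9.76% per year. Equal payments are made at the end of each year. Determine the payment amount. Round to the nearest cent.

R$12,727.94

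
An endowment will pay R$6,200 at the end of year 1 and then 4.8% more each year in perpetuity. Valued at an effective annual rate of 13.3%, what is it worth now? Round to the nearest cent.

PV = PMT / (i − g) = 6200 / (0.133 − 0.048) = 6200 / 0.085000 = 72,941.1765

R$72,941.18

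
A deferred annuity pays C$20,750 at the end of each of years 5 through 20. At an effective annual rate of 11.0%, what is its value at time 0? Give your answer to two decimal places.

PV at t=4 (ordinary 16-year annuity): 20750 × a(16|0.11) = 20750 × 7.379162 = 153,117.6069
Discount back 4 years: 153,117.6069 × (1+0.11)^(−4) = 153,117.6069 × 0.658731 = 100,863.3104

C$100,863.31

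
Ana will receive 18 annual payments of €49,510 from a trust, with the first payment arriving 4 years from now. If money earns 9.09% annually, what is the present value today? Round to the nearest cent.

€331,912.34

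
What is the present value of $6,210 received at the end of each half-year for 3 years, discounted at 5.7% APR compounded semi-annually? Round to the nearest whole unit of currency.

i = 0.057/2 = 0.0285 per half-year; n = 3·2 = 6.
PV = 6210 × [1 − (1+0.0285)^(−6)] / 0.0285 = 6210 × 5.444227 = 33,808.6508

$33,809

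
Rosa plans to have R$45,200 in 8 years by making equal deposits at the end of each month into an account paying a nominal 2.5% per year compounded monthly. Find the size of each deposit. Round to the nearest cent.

With 12 periods per year: i = 0.00208333, n = 96.
FV-annuity factor = 106.151366; PMT = 45200 / 106.151366 = 425.8071

R$425.81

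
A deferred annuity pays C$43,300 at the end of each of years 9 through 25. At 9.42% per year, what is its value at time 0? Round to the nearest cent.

Value one period before first payment (t=8): 43300 × [1 − (1+0.0942)^(−17)] / 0.0942 = 43300 × 8.317949 = 360,167.2079
PV₀ = 360,167.2079 / (1+0.0942)^8 = 360,167.2079 / 2.054820 = 175,279.2417

C$175,279.24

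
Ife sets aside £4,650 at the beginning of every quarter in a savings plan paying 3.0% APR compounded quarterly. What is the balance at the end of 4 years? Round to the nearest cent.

Periodic rate i = 0.03/4 = 0.0075; n = 4 × 4 = 16 periods.
FV = PMT · [(1+i)^n − 1] / i × (1+i) = 4650 · 17.059274 = 79,325.6238
Payments are at the start of each period, so multiply by (1+i).

£79,325.62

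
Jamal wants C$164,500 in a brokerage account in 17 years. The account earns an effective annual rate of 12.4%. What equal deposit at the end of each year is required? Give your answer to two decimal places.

FV-annuity factor = 50.766399; PMT = 164500 / 50.766399 = 3,240.3322

C$3,240.33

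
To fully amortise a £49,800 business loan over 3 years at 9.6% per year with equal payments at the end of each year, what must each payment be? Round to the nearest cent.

PMT = 49800 / ( [1 − (1+0.096)^(−3)] / 0.096 ) = 49800 / 2.504469 = 19,884.4511

£19,884.45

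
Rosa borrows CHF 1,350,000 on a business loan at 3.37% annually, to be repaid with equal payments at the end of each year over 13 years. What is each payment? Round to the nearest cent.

CHF 129,962.34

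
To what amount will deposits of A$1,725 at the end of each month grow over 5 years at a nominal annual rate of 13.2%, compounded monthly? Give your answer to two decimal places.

With 12 periods per year: i = 0.011, n = 60.
Accumulation factor s(60|0.011) = 84.348424; FV = 1725 × 84.348424 = 145,501.0321

A$145,501.03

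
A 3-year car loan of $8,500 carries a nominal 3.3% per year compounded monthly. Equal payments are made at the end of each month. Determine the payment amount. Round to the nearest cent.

$248.32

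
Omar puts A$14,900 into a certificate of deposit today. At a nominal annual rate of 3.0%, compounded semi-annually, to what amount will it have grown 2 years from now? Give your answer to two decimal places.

A$15,814.32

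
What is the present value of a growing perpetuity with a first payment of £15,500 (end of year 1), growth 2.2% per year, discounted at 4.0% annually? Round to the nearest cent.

£861,111.11

PV = PMT / (i − g) = 15500 / (0.04 − 0.022) = 15500 / 0.018000 = 861,111.1111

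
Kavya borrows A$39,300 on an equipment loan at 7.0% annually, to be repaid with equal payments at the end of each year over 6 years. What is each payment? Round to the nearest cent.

A$8,244.97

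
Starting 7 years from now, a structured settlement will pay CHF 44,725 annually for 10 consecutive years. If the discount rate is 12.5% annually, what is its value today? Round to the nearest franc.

Value one period before first payment (t=6): 44725 × [1 − (1+0.125)^(−10)] / 0.125 = 44725 × 5.536431 = 247,616.8684
PV₀ = 247,616.8684 / (1+0.125)^6 = 247,616.8684 / 2.027287 = 122,142.0183

CHF 122,142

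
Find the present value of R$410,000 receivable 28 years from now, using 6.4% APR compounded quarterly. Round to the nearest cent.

Periodic rate i = 0.064/4 = 0.016; n = 28 × 4 = 112 periods.
PV = FV·(1+i)^(−n) = 410,000 × 0.169007 = 69,292.8727

R$69,292.87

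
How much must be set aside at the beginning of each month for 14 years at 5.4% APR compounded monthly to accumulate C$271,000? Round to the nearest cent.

C$1,078.06

Periodic rate i = 0.054/12 = 0.0045; n = 14 × 12 = 168 periods.
FV-annuity factor × (1+i) = 251.377554; PMT = 271000 / 251.377554 = 1,078.0597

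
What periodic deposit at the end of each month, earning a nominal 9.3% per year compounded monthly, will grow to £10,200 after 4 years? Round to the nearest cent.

£176.23

With 12 periods per year: i = 0.00775, n = 48.
PMT = 10200 / ( [(1+0.00775)^48 − 1] / 0.00775 ) = 10200 / 57.877952 = 176.2329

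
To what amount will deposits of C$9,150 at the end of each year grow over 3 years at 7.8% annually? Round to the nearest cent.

C$29,646.77

FV = PMT · [(1+i)^n − 1] / i = 9150 · 3.240084 = 29,646.7686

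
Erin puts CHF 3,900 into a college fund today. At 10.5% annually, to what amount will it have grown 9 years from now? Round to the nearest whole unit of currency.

CHF 9,579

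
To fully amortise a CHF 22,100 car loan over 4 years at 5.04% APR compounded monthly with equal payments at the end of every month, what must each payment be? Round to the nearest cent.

i = 0.0504/12 = 0.0042 per month; n = 4·12 = 48.
PMT = 22100 / ( [1 − (1+0.0042)^(−48)] / 0.0042 ) = 22100 / 43.388809 = 509.3479

CHF 509.35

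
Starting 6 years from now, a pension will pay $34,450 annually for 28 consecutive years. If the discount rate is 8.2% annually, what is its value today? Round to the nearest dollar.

Value one period before first payment (t=5): 34450 × [1 − (1+0.082)^(−28)] / 0.082 = 34450 × 10.852905 = 373,882.5638
PV₀ = 373,882.5638 / (1+0.082)^5 = 373,882.5638 / 1.482983 = 252,115.1293

$252,115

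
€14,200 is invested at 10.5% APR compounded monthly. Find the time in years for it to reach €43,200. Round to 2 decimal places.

10.64 years

Periodic rate i = 0.105/12 = 0.00875.
(1+i)^n = 43200/14200 = 3.04225, so n = ln 3.04225 / ln 1.00875 = 127.7096 months
= 127.7096/12 years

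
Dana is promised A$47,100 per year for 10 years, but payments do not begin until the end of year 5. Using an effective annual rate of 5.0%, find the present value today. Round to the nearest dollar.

A$299,212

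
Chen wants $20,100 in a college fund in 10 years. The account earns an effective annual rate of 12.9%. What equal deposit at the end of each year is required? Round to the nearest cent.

$1,096.53

PMT = 20100 / ( [(1+0.129)^10 − 1] / 0.129 ) = 20100 / 18.330592 = 1,096.5276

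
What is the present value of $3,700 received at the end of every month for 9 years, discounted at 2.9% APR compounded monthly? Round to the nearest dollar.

$351,336

Periodic rate i = 0.029/12 = 0.00241667; n = 9 × 12 = 108 periods.
PV = PMT · [1 − (1+i)^(−n)] / i = 3700 · 94.955795 = 351,336.4429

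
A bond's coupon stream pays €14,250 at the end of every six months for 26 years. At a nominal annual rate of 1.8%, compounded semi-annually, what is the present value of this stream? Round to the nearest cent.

€589,687.28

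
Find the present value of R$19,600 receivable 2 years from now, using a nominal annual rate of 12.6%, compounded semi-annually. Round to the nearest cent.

R$15,350.52

i = 0.126/2 = 0.063 per half-year; n = 2·2 = 4.
PV = FV·(1+i)^(−n) = 19,600 × 0.783190 = 15,350.5172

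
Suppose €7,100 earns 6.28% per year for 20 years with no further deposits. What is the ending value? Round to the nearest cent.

7,100 × (1+0.0628)^20 = 7,100 × 3.380889 = 24,004.3120

€24,004.31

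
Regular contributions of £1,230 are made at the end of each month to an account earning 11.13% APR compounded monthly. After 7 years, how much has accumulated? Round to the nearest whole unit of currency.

Periodic rate i = 0.1113/12 = 0.009275; n = 7 × 12 = 84 periods.
Accumulation factor s(84|0.009275) = 126.328569; FV = 1230 × 126.328569 = 155,384.1401

£155,384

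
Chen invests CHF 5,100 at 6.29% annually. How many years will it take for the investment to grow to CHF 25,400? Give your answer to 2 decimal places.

(1+i)^n = 25400/5100 = 4.98039, so n = ln 4.98039 / ln 1.0629 = 26.3194 years

26.32 years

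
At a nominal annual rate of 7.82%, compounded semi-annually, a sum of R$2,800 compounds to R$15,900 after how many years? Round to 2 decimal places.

22.64 years

Periodic rate i = 0.0782/2 = 0.0391.
n = ln(15900/2800) / ln(1+0.0391) = ln(5.67857) / 0.038355 = 45.2797 half-years
= 45.2797/2 years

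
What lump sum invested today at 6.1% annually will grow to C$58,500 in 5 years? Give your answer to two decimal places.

PV = FV·(1+i)^(−n) = 58,500 × 0.743743 = 43,508.9845

C$43,508.98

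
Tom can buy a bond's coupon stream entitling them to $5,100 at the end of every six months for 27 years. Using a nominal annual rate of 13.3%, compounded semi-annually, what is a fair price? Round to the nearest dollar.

Periodic rate i = 0.133/2 = 0.0665; n = 27 × 2 = 54 periods.
Annuity factor a(54|0.0665) = 14.572766; PV = 5100 × 14.572766 = 74,321.1085

$74,321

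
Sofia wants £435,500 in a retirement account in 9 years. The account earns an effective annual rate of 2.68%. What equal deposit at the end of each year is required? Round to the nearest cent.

PMT = 435500 / ( [(1+0.0268)^9 − 1] / 0.0268 ) = 435500 / 10.027624 = 43,430.0302

£43,430.03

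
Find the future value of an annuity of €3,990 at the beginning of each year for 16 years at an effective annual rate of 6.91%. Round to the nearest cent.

FV = PMT · [(1+i)^n − 1] / i × (1+i) = 3990 · 29.592616 = 118,074.5379
(Beginning-of-period payments → annuity-due factor ×(1+i).)

€118,074.54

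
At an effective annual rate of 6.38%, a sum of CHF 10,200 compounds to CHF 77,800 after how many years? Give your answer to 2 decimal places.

(1+i)^n = 77800/10200 = 7.62745, so n = ln 7.62745 / ln 1.0638 = 32.8511 years

32.85 years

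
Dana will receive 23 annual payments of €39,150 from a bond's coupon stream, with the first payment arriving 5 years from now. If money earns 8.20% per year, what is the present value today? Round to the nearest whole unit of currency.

Value one period before first payment (t=4): 39150 × [1 − (1+0.082)^(−23)] / 0.082 = 39150 × 10.204636 = 399,511.4934
Discount back 4 years: 399,511.4934 × (1+0.082)^(−4) = 399,511.4934 × 0.729610 = 291,487.7010

€291,488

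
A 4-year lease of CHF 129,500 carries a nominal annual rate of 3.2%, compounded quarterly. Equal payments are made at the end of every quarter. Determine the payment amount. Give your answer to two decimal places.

i = 0.032/4 = 0.008 per quarter; n = 4·4 = 16.
PMT = 129500 / ( [1 − (1+0.008)^(−16)] / 0.008 ) = 129500 / 14.962301 = 8,655.0857

CHF 8,655.09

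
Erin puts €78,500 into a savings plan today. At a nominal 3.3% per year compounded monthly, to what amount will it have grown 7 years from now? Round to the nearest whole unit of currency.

€98,868

i = 0.033/12 = 0.00275 per month; n = 7·12 = 84.
FV = PV·(1+i)^n = 78,500 × 1.259460 = 98,867.6000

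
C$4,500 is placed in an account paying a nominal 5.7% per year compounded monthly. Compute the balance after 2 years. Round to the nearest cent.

i = 0.057/12 = 0.00475 per month; n = 2·12 = 24.
4,500 × (1+0.00475)^24 = 4,500 × 1.120450 = 5,042.0236

C$5,042.02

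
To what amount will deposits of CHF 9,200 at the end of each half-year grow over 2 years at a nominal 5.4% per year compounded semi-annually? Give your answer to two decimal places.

With 2 periods per year: i = 0.027, n = 4.
FV = PMT · [(1+i)^n − 1] / i = 9200 · 4.164936 = 38,317.4083

CHF 38,317.41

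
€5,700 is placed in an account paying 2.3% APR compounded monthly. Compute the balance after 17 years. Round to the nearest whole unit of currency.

€8,424

Periodic rate i = 0.023/12 = 0.00191667; n = 17 × 12 = 204 periods.
5,700 × (1+0.00191667)^204 = 5,700 × 1.477905 = 8,424.0604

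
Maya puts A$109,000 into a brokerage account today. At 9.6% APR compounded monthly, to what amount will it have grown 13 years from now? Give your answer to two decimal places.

A$377,806.57

Periodic rate i = 0.096/12 = 0.008; n = 13 × 12 = 156 periods.
FV = 109,000 × (1 + 0.008)^156 = 377,806.5709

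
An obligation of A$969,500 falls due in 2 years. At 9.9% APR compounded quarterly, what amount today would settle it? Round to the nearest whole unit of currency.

Periodic rate i = 0.099/4 = 0.02475; n = 2 × 4 = 8 periods.
Discount factor = (1+0.02475)^(−8) = 0.822350; PV = 969,500 × 0.822350 = 797,268.1182

A$797,268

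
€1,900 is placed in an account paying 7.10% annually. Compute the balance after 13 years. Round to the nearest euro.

FV = PV·(1+i)^n = 1,900 × 2.439288 = 4,634.6476

€4,635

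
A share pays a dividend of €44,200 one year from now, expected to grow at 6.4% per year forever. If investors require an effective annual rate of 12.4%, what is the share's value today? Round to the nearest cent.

€736,666.67

PV = D₁/(r − g) = 44200/(0.124 − 0.064) = 736,666.6667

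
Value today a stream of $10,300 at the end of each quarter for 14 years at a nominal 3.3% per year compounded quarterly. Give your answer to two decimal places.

$460,419.27

Periodic rate i = 0.033/4 = 0.00825; n = 14 × 4 = 56 periods.
PV = PMT · [1 − (1+i)^(−n)] / i = 10300 · 44.700900 = 460,419.2709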